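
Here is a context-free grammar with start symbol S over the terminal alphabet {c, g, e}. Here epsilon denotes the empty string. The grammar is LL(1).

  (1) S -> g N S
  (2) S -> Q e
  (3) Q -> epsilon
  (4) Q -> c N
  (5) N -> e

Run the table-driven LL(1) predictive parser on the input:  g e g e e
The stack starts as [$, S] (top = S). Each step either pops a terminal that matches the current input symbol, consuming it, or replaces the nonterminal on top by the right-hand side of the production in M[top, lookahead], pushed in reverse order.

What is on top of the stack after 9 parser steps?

step 1: stack=$ S  input=g e g e e $  — expand S -> g N S
step 2: stack=$ S N g  input=g e g e e $  — match g
step 3: stack=$ S N  input=e g e e $  — expand N -> e
step 4: stack=$ S e  input=e g e e $  — match e
step 5: stack=$ S  input=g e e $  — expand S -> g N S
step 6: stack=$ S N g  input=g e e $  — match g
step 7: stack=$ S N  input=e e $  — expand N -> e
step 8: stack=$ S e  input=e e $  — match e
step 9: stack=$ S  input=e $  — expand S -> Q e
Stack after step 9: $ e Q (top = Q).

Q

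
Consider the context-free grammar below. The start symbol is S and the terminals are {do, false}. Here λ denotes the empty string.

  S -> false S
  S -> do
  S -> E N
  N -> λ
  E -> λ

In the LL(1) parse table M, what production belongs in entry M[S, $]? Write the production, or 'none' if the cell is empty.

S -> E N

FIRST(N) = {λ}
FIRST(E) = {λ}
FIRST(S) = {λ, do, false}  (via E N)
FOLLOW(S) includes $ since S is the start symbol.
FOLLOW(S): in S->false S, the suffix after S is empty (adds nothing new). Thus FOLLOW(S) = {$}.
For S -> false S: FIRST(false S) = {false}, so it goes in M[S, t] for t ∈ {false}.
For S -> do: FIRST(do) = {do}, so it goes in M[S, t] for t ∈ {do}.
For S -> E N: FIRST(E N) = {λ}, so it goes in M[S, t] for t ∈ {}; since λ ∈ FIRST, also for every t ∈ FOLLOW(S) = {$}.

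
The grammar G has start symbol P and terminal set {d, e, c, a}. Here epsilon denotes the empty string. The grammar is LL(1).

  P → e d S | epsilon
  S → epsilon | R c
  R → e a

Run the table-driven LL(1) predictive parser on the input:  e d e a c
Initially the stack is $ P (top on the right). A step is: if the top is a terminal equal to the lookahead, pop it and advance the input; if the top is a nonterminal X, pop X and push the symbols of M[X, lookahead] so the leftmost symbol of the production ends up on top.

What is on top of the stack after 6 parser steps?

a

step 1: stack=$ P  input=e d e a c $  — expand P → e d S
step 2: stack=$ S d e  input=e d e a c $  — match e
step 3: stack=$ S d  input=d e a c $  — match d
step 4: stack=$ S  input=e a c $  — expand S → R c
step 5: stack=$ c R  input=e a c $  — expand R → e a
step 6: stack=$ c a e  input=e a c $  — match e
Stack after step 6: $ c a (top = a).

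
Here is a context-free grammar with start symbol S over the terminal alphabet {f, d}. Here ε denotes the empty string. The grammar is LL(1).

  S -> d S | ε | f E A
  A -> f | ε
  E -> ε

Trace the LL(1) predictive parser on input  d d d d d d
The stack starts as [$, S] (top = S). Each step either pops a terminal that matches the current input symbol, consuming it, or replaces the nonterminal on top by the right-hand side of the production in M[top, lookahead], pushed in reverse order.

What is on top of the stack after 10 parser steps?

S

      Stack  Input          Action
   1  $ S    d d d d d d $  expand S -> d S
   2  $ S d  d d d d d d $  match d
   3  $ S    d d d d d $    expand S -> d S
   4  $ S d  d d d d d $    match d
   5  $ S    d d d d $      expand S -> d S
   6  $ S d  d d d d $      match d
   7  $ S    d d d $        expand S -> d S
   8  $ S d  d d d $        match d
   9  $ S    d d $          expand S -> d S
  10  $ S d  d d $          match d
Stack after step 10: $ S (top = S).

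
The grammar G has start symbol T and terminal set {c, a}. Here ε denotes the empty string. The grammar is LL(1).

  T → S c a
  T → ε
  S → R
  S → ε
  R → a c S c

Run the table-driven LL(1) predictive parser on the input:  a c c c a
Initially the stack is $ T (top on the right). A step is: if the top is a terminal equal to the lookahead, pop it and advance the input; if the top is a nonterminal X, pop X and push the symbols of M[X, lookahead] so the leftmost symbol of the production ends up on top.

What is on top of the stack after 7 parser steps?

step 1: stack=$ T  input=a c c c a $  — expand T → S c a
step 2: stack=$ a c S  input=a c c c a $  — expand S → R
step 3: stack=$ a c R  input=a c c c a $  — expand R → a c S c
step 4: stack=$ a c c S c a  input=a c c c a $  — match a
step 5: stack=$ a c c S c  input=c c c a $  — match c
step 6: stack=$ a c c S  input=c c a $  — expand S → ε
step 7: stack=$ a c c  input=c c a $  — match c
Stack after step 7: $ a c (top = c).

c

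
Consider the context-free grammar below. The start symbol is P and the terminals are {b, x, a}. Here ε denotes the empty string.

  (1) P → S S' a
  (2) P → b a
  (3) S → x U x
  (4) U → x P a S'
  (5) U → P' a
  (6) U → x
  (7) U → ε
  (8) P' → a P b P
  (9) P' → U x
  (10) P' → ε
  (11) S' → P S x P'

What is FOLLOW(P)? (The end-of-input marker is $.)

FIRST(S) = {x}
FIRST(P) = {b, x}  (via S S' a)
FIRST(S') = {b, x}  (via P S x P')
FIRST(U) = {ε, a, x}  (via P' a)
FIRST(P') = {ε, a, x}  (via U x)
FOLLOW(P) includes $ since P is the start symbol.
FOLLOW(S): in P→S S' a, S is followed by S' a with FIRST {b, x}; in S'→P S x P', S is followed by x P' with FIRST {x}. Thus FOLLOW(S) = {b, x}.
FOLLOW(U): in S→x U x, U is followed by x with FIRST {x}; in P'→U x, U is followed by x with FIRST {x}. Thus FOLLOW(U) = {x}.
FOLLOW(S'): in P→S S' a, S' is followed by a with FIRST {a}; in U→x P a S', the suffix after S' is empty, so FOLLOW(S') ⊇ FOLLOW(U) = {x}. Thus FOLLOW(S') = {a, x}.
FOLLOW(P'): in U→P' a, P' is followed by a with FIRST {a}; in S'→P S x P', the suffix after P' is empty, so FOLLOW(P') ⊇ FOLLOW(S') = {a, x}. Thus FOLLOW(P') = {a, x}.
FOLLOW(P): in U→x P a S', P is followed by a S' with FIRST {a}; in P'→a P b P (occurrence 1), P is followed by b P with FIRST {b}; in P'→a P b P (occurrence 2), the suffix after P is empty, so FOLLOW(P) ⊇ FOLLOW(P') = {a, x}; in S'→P S x P', P is followed by S x P' with FIRST {x}. Thus FOLLOW(P) = {$, a, b, x}.

{$, a, b, x}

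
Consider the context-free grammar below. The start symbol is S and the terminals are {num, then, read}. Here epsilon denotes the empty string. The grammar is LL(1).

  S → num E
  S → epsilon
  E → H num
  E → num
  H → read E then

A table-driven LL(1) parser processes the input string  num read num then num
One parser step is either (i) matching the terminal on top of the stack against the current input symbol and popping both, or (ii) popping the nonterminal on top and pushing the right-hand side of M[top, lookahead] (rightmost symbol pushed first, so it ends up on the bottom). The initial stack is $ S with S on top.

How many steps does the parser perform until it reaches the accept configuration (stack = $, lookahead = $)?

step 1: stack=$ S  input=num read num then num $  — expand S → num E
step 2: stack=$ E num  input=num read num then num $  — match num
step 3: stack=$ E  input=read num then num $  — expand E → H num
step 4: stack=$ num H  input=read num then num $  — expand H → read E then
step 5: stack=$ num then E read  input=read num then num $  — match read
step 6: stack=$ num then E  input=num then num $  — expand E → num
step 7: stack=$ num then num  input=num then num $  — match num
step 8: stack=$ num then  input=then num $  — match then
step 9: stack=$ num  input=num $  — match num
Accept reached after 9 steps.

9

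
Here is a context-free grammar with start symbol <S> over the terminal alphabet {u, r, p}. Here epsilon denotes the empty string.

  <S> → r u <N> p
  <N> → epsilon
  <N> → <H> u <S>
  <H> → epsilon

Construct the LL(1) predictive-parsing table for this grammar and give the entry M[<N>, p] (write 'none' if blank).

FIRST(<S>) = {r}
FIRST(<H>) = {epsilon}
FIRST(<N>) = {epsilon, u}  (via <H> u <S>)
FOLLOW(<S>) includes $ since <S> is the start symbol.
FOLLOW(<N>): in <S>→r u <N> p, <N> is followed by p with FIRST {p}. Thus FOLLOW(<N>) = {p}.
For <N> → epsilon: FIRST(epsilon) = {epsilon}, so it goes in M[<N>, t] for t ∈ {}; since epsilon ∈ FIRST, also for every t ∈ FOLLOW(<N>) = {p}.
For <N> → <H> u <S>: FIRST(<H> u <S>) = {u}, so it goes in M[<N>, t] for t ∈ {u}.

<N> → epsilon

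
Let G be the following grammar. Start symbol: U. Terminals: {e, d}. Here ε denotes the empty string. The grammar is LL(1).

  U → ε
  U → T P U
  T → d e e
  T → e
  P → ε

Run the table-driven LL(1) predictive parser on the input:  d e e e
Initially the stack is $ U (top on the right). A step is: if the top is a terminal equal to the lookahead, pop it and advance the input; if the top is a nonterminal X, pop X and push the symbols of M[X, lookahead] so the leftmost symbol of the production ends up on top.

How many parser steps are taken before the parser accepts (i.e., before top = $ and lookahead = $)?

11

      Stack        Input      Action
   1  $ U          d e e e $  expand U → T P U
   2  $ U P T      d e e e $  expand T → d e e
   3  $ U P e e d  d e e e $  match d
   4  $ U P e e    e e e $    match e
   5  $ U P e      e e $      match e
   6  $ U P        e $        expand P → ε
   7  $ U          e $        expand U → T P U
   8  $ U P T      e $        expand T → e
   9  $ U P e      e $        match e
  10  $ U P        $          expand P → ε
  11  $ U          $          expand U → ε
Accept reached after 11 steps.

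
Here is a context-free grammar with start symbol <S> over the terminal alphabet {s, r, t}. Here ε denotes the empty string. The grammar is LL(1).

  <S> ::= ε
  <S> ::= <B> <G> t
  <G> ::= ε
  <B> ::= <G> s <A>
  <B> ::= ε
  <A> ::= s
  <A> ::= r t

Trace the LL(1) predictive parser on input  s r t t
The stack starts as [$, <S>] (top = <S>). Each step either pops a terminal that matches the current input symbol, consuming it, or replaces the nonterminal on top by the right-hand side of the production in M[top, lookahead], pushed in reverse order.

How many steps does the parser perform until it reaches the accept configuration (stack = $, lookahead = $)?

9

     Stack              Input      Action
  1  $ <S>              s r t t $  expand <S> ::= <B> <G> t
  2  $ t <G> <B>        s r t t $  expand <B> ::= <G> s <A>
  3  $ t <G> <A> s <G>  s r t t $  expand <G> ::= ε
  4  $ t <G> <A> s      s r t t $  match s
  5  $ t <G> <A>        r t t $    expand <A> ::= r t
  6  $ t <G> t r        r t t $    match r
  7  $ t <G> t          t t $      match t
  8  $ t <G>            t $        expand <G> ::= ε
  9  $ t                t $        match t
Accept reached after 9 steps.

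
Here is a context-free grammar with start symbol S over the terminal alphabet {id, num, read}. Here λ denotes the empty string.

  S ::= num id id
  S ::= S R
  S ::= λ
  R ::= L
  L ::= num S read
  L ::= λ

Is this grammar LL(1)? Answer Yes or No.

FIRST(S) = {λ, num}
FIRST(R) = {λ, num}
FIRST(L) = {λ, num}
FOLLOW(S) = {$, num, read}
FOLLOW(R) = {$, num, read}
FOLLOW(L) = {$, num, read}
Cell M[L, num] receives both L ::= num S read and L ::= λ — the grammar is not LL(1).

No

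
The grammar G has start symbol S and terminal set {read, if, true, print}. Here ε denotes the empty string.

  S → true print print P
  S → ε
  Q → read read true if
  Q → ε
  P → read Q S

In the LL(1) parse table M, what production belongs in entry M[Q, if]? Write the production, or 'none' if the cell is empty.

FIRST(S): from S→true print print P we get {true}; from S→ε we get {ε}. So FIRST(S) = {ε, true}.
FIRST(Q): from Q→read read true if we get {read}; from Q→ε we get {ε}. So FIRST(Q) = {ε, read}.
FIRST(P): from P→read Q S we get {read}. So FIRST(P) = {read}.
FOLLOW(S) includes $ since S is the start symbol.
FOLLOW(P): in S→true print print P, the suffix after P is empty, so FOLLOW(P) ⊇ FOLLOW(S) = {$}. Thus FOLLOW(P) = {$}.
FOLLOW(Q): in P→read Q S, Q is followed by S with FIRST {ε, true}; in P→read Q S, the suffix after Q is nullable, so FOLLOW(Q) ⊇ FOLLOW(P) = {$}. Thus FOLLOW(Q) = {$, true}.
For Q → read read true if: FIRST(read read true if) = {read}, so it goes in M[Q, t] for t ∈ {read}.
For Q → ε: FIRST(ε) = {ε}, so it goes in M[Q, t] for t ∈ {}; since ε ∈ FIRST, also for every t ∈ FOLLOW(Q) = {$, true}.
None of these place a production in M[Q, if].

none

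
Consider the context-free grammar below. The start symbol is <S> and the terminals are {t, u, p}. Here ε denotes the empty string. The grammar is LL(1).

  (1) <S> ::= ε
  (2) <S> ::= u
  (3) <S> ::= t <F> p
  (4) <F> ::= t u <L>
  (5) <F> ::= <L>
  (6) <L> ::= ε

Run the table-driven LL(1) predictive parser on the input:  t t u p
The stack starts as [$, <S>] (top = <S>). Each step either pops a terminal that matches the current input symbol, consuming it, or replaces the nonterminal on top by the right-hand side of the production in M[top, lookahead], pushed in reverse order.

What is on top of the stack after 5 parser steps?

<L>

     Stack        Input      Action
  1  $ <S>        t t u p $  expand <S> ::= t <F> p
  2  $ p <F> t    t t u p $  match t
  3  $ p <F>      t u p $    expand <F> ::= t u <L>
  4  $ p <L> u t  t u p $    match t
  5  $ p <L> u    u p $      match u
Stack after step 5: $ p <L> (top = <L>).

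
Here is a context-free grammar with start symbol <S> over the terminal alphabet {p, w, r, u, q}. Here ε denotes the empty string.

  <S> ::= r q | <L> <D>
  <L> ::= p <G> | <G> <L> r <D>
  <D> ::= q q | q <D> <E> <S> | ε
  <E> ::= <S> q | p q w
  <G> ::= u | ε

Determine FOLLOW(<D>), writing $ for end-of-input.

FIRST(<D>) = {ε, q}
FIRST(<G>) = {ε, u}
FIRST(<L>) = {p, u}  (via <G> <L> r <D>)
FIRST(<S>) = {p, r, u}  (via <L> <D>)
FIRST(<E>) = {p, r, u}  (via <S> q)
FOLLOW(<S>) includes $ since <S> is the start symbol.
FOLLOW(<E>): in <D>::=q <D> <E> <S>, <E> is followed by <S> with FIRST {p, r, u}. Thus FOLLOW(<E>) = {p, r, u}.
FOLLOW(<S>): in <D>::=q <D> <E> <S>, the suffix after <S> is empty, so FOLLOW(<S>) ⊇ FOLLOW(<D>) = {$, p, q, r, u}; in <E>::=<S> q, <S> is followed by q with FIRST {q}. Thus FOLLOW(<S>) = {$, p, q, r, u}.
FOLLOW(<L>): in <S>::=<L> <D>, <L> is followed by <D> with FIRST {ε, q}; in <S>::=<L> <D>, the suffix after <L> is nullable, so FOLLOW(<L>) ⊇ FOLLOW(<S>) = {$, p, q, r, u}; in <L>::=<G> <L> r <D>, <L> is followed by r <D> with FIRST {r}. Thus FOLLOW(<L>) = {$, p, q, r, u}.
FOLLOW(<D>): in <S>::=<L> <D>, the suffix after <D> is empty, so FOLLOW(<D>) ⊇ FOLLOW(<S>) = {$, p, q, r, u}; in <L>::=<G> <L> r <D>, the suffix after <D> is empty, so FOLLOW(<D>) ⊇ FOLLOW(<L>) = {$, p, q, r, u}; in <D>::=q <D> <E> <S>, <D> is followed by <E> <S> with FIRST {p, r, u}. Thus FOLLOW(<D>) = {$, p, q, r, u}.
FOLLOW(<G>): in <L>::=p <G>, the suffix after <G> is empty, so FOLLOW(<G>) ⊇ FOLLOW(<L>) = {$, p, q, r, u}; in <L>::=<G> <L> r <D>, <G> is followed by <L> r <D> with FIRST {p, u}. Thus FOLLOW(<G>) = {$, p, q, r, u}.

{$, p, q, r, u}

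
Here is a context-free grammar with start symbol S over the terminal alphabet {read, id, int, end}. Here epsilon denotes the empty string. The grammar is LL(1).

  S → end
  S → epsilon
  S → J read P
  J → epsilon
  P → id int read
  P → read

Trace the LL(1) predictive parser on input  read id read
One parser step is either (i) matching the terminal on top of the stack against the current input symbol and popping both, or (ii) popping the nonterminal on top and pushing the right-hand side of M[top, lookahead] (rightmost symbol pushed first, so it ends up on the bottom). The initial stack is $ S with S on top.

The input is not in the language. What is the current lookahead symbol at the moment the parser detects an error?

step 1: stack=$ S  input=read id read $  — expand S → J read P
step 2: stack=$ P read J  input=read id read $  — expand J → epsilon
step 3: stack=$ P read  input=read id read $  — match read
step 4: stack=$ P  input=id read $  — expand P → id int read
step 5: stack=$ read int id  input=id read $  — match id
step 6: stack=$ read int  input=read $  — error: top is terminal int but lookahead is read

read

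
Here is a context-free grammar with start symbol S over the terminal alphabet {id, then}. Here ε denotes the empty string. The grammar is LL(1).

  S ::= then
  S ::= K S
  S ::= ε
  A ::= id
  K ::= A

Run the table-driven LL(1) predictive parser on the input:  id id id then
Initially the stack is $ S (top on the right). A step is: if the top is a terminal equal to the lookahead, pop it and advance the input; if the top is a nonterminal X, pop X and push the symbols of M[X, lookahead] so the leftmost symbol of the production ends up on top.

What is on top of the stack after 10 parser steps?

step 1: stack=$ S  input=id id id then $  — expand S ::= K S
step 2: stack=$ S K  input=id id id then $  — expand K ::= A
step 3: stack=$ S A  input=id id id then $  — expand A ::= id
step 4: stack=$ S id  input=id id id then $  — match id
step 5: stack=$ S  input=id id then $  — expand S ::= K S
step 6: stack=$ S K  input=id id then $  — expand K ::= A
step 7: stack=$ S A  input=id id then $  — expand A ::= id
step 8: stack=$ S id  input=id id then $  — match id
step 9: stack=$ S  input=id then $  — expand S ::= K S
step 10: stack=$ S K  input=id then $  — expand K ::= A
Stack after step 10: $ S A (top = A).

A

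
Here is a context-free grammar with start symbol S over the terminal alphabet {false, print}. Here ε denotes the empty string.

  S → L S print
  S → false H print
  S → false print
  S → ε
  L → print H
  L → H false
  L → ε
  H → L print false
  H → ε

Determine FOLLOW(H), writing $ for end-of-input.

{false, print}

FIRST(S): from S→L S print we get {false, print}; from S→false H print we get {false}; from S→false print we get {false}; from S→ε we get {ε}. So FIRST(S) = {ε, false, print}.
FIRST(L): from L→print H we get {print}; from L→H false we get {false, print}; from L→ε we get {ε}. So FIRST(L) = {ε, false, print}.
FIRST(H): from H→L print false we get {false, print}; from H→ε we get {ε}. So FIRST(H) = {ε, false, print}.
FOLLOW(S) includes $ since S is the start symbol.
FOLLOW(S): in S→L S print, S is followed by print with FIRST {print}. Thus FOLLOW(S) = {$, print}.
FOLLOW(L): in S→L S print, L is followed by S print with FIRST {false, print}; in H→L print false, L is followed by print false with FIRST {print}. Thus FOLLOW(L) = {false, print}.
FOLLOW(H): in S→false H print, H is followed by print with FIRST {print}; in L→print H, the suffix after H is empty, so FOLLOW(H) ⊇ FOLLOW(L) = {false, print}; in L→H false, H is followed by false with FIRST {false}. Thus FOLLOW(H) = {false, print}.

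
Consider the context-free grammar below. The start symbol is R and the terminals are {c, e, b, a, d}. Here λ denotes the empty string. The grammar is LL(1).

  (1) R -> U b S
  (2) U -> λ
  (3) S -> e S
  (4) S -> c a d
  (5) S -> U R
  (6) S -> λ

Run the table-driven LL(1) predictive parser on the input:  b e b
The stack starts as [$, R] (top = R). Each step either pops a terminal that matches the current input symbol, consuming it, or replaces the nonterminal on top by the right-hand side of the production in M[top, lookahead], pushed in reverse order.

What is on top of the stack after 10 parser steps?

step 1: stack=$ R  input=b e b $  — expand R -> U b S
step 2: stack=$ S b U  input=b e b $  — expand U -> λ
step 3: stack=$ S b  input=b e b $  — match b
step 4: stack=$ S  input=e b $  — expand S -> e S
step 5: stack=$ S e  input=e b $  — match e
step 6: stack=$ S  input=b $  — expand S -> U R
step 7: stack=$ R U  input=b $  — expand U -> λ
step 8: stack=$ R  input=b $  — expand R -> U b S
step 9: stack=$ S b U  input=b $  — expand U -> λ
step 10: stack=$ S b  input=b $  — match b
Stack after step 10: $ S (top = S).

S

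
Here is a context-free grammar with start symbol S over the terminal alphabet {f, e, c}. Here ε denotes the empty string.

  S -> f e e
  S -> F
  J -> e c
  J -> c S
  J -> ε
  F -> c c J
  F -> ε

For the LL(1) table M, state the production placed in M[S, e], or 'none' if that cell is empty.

none

FIRST(J) = {ε, c, e}
FIRST(F) = {ε, c}
FIRST(S) = {ε, c, f}  (via F)
FOLLOW(S) includes $ since S is the start symbol.
FOLLOW(S): in J->c S, the suffix after S is empty, so FOLLOW(S) ⊇ FOLLOW(J) = {$}. Thus FOLLOW(S) = {$}.
FOLLOW(J): in F->c c J, the suffix after J is empty, so FOLLOW(J) ⊇ FOLLOW(F) = {$}. Thus FOLLOW(J) = {$}.
For S -> f e e: FIRST(f e e) = {f}, so it goes in M[S, t] for t ∈ {f}.
For S -> F: FIRST(F) = {ε, c}, so it goes in M[S, t] for t ∈ {c}; since ε ∈ FIRST, also for every t ∈ FOLLOW(S) = {$}.
None of these place a production in M[S, e].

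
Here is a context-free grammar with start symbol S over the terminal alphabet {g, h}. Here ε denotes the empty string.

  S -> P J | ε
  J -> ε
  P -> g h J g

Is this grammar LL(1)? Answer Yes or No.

Yes

FIRST(S) = {ε, g}
FIRST(J) = {ε}
FIRST(P) = {g}
FOLLOW(S) = {$}
FOLLOW(J) = {$, g}
FOLLOW(P) = {$}
Each cell of M receives at most one production.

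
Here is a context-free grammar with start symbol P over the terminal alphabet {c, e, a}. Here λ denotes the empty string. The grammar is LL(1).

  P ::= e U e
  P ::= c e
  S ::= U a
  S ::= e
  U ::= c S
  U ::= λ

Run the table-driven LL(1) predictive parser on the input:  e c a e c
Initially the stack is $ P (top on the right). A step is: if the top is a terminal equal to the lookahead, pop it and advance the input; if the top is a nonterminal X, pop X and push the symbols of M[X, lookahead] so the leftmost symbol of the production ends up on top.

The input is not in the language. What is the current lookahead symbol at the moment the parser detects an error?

step 1: stack=$ P  input=e c a e c $  — expand P ::= e U e
step 2: stack=$ e U e  input=e c a e c $  — match e
step 3: stack=$ e U  input=c a e c $  — expand U ::= c S
step 4: stack=$ e S c  input=c a e c $  — match c
step 5: stack=$ e S  input=a e c $  — expand S ::= U a
step 6: stack=$ e a U  input=a e c $  — expand U ::= λ
step 7: stack=$ e a  input=a e c $  — match a
step 8: stack=$ e  input=e c $  — match e
step 9: stack=$  input=c $  — error: stack empty but input remains

c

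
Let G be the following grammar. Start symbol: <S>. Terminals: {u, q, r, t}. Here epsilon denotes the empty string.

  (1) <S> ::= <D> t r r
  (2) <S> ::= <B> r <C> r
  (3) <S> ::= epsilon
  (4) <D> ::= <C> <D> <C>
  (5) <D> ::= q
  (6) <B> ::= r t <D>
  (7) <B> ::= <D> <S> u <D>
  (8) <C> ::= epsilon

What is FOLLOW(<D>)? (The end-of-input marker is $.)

{q, r, t, u}

FIRST(<C>): from <C>::=epsilon we get {epsilon}. So FIRST(<C>) = {epsilon}.
FIRST(<D>): from <D>::=<C> <D> <C> we get {q}; from <D>::=q we get {q}. So FIRST(<D>) = {q}.
FIRST(<B>): from <B>::=r t <D> we get {r}; from <B>::=<D> <S> u <D> we get {q}. So FIRST(<B>) = {q, r}.
FIRST(<S>): from <S>::=<D> t r r we get {q}; from <S>::=<B> r <C> r we get {q, r}; from <S>::=epsilon we get {epsilon}. So FIRST(<S>) = {epsilon, q, r}.
FOLLOW(<S>) includes $ since <S> is the start symbol.
FOLLOW(<S>): in <B>::=<D> <S> u <D>, <S> is followed by u <D> with FIRST {u}. Thus FOLLOW(<S>) = {$, u}.
FOLLOW(<B>): in <S>::=<B> r <C> r, <B> is followed by r <C> r with FIRST {r}. Thus FOLLOW(<B>) = {r}.
FOLLOW(<D>): in <S>::=<D> t r r, <D> is followed by t r r with FIRST {t}; in <D>::=<C> <D> <C>, <D> is followed by <C> with FIRST {epsilon}; in <D>::=<C> <D> <C>, the suffix after <D> is nullable (adds nothing new); in <B>::=r t <D>, the suffix after <D> is empty, so FOLLOW(<D>) ⊇ FOLLOW(<B>) = {r}; in <B>::=<D> <S> u <D> (occurrence 1), <D> is followed by <S> u <D> with FIRST {q, r, u}; in <B>::=<D> <S> u <D> (occurrence 2), the suffix after <D> is empty, so FOLLOW(<D>) ⊇ FOLLOW(<B>) = {r}. Thus FOLLOW(<D>) = {q, r, t, u}.
FOLLOW(<C>): in <S>::=<B> r <C> r, <C> is followed by r with FIRST {r}; in <D>::=<C> <D> <C> (occurrence 1), <C> is followed by <D> <C> with FIRST {q}; in <D>::=<C> <D> <C> (occurrence 2), the suffix after <C> is empty, so FOLLOW(<C>) ⊇ FOLLOW(<D>) = {q, r, t, u}. Thus FOLLOW(<C>) = {q, r, t, u}.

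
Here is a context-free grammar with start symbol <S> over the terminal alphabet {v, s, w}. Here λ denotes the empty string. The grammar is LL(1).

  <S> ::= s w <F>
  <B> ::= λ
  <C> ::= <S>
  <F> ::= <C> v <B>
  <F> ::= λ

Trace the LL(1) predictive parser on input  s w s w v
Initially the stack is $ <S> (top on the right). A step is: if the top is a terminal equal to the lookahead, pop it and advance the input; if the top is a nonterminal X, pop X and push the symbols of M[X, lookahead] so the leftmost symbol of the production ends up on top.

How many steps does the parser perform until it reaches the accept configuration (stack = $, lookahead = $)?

11

step 1: stack=$ <S>  input=s w s w v $  — expand <S> ::= s w <F>
step 2: stack=$ <F> w s  input=s w s w v $  — match s
step 3: stack=$ <F> w  input=w s w v $  — match w
step 4: stack=$ <F>  input=s w v $  — expand <F> ::= <C> v <B>
step 5: stack=$ <B> v <C>  input=s w v $  — expand <C> ::= <S>
step 6: stack=$ <B> v <S>  input=s w v $  — expand <S> ::= s w <F>
step 7: stack=$ <B> v <F> w s  input=s w v $  — match s
step 8: stack=$ <B> v <F> w  input=w v $  — match w
step 9: stack=$ <B> v <F>  input=v $  — expand <F> ::= λ
step 10: stack=$ <B> v  input=v $  — match v
step 11: stack=$ <B>  input=$  — expand <B> ::= λ
Accept reached after 11 steps.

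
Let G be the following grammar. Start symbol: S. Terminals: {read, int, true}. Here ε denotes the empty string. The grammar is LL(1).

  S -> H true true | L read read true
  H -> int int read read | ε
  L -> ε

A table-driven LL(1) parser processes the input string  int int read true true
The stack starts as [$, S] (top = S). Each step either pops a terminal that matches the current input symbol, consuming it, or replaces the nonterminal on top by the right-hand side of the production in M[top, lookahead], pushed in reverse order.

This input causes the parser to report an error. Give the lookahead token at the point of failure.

true

step 1: stack=$ S  input=int int read true true $  — expand S -> H true true
step 2: stack=$ true true H  input=int int read true true $  — expand H -> int int read read
step 3: stack=$ true true read read int int  input=int int read true true $  — match int
step 4: stack=$ true true read read int  input=int read true true $  — match int
step 5: stack=$ true true read read  input=read true true $  — match read
step 6: stack=$ true true read  input=true true $  — error: top is terminal read but lookahead is true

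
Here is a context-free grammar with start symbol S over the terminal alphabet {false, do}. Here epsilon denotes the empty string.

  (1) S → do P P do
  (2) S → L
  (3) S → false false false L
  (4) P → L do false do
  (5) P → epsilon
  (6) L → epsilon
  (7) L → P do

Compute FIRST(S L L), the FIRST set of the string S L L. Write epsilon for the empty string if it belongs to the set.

FIRST(S): from S→do P P do we get {do}; from S→L we get {epsilon, do}; from S→false false false L we get {false}. So FIRST(S) = {epsilon, do, false}.
FIRST(P): from P→L do false do we get {do}; from P→epsilon we get {epsilon}. So FIRST(P) = {epsilon, do}.
FIRST(L): from L→epsilon we get {epsilon}; from L→P do we get {do}. So FIRST(L) = {epsilon, do}.
FIRST(S L L): take FIRST of each symbol in turn, carrying on past any symbol whose FIRST contains epsilon; result {epsilon, do, false}.

{epsilon, do, false}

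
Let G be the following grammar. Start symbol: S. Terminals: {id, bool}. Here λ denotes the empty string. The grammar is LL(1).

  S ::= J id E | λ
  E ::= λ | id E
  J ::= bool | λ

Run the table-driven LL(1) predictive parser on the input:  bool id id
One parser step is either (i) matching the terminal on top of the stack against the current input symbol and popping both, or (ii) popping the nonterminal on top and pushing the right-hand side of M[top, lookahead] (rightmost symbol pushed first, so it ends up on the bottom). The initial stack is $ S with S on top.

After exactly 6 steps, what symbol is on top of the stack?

step 1: stack=$ S  input=bool id id $  — expand S ::= J id E
step 2: stack=$ E id J  input=bool id id $  — expand J ::= bool
step 3: stack=$ E id bool  input=bool id id $  — match bool
step 4: stack=$ E id  input=id id $  — match id
step 5: stack=$ E  input=id $  — expand E ::= id E
step 6: stack=$ E id  input=id $  — match id
Stack after step 6: $ E (top = E).

E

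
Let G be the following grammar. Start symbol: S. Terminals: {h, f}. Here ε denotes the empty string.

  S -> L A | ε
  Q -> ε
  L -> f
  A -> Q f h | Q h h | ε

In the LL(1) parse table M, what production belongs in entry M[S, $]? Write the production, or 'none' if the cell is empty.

S -> ε

FIRST(Q): from Q->ε we get {ε}. So FIRST(Q) = {ε}.
FIRST(L): from L->f we get {f}. So FIRST(L) = {f}.
FIRST(S): from S->L A we get {f}; from S->ε we get {ε}. So FIRST(S) = {ε, f}.
FIRST(A): from A->Q f h we get {f}; from A->Q h h we get {h}; from A->ε we get {ε}. So FIRST(A) = {ε, f, h}.
FOLLOW(S) includes $ since S is the start symbol.
FOLLOW(S): S appears on no right-hand side. Thus FOLLOW(S) = {$}.
For S -> L A: FIRST(L A) = {f}, so it goes in M[S, t] for t ∈ {f}.
For S -> ε: FIRST(ε) = {ε}, so it goes in M[S, t] for t ∈ {}; since ε ∈ FIRST, also for every t ∈ FOLLOW(S) = {$}.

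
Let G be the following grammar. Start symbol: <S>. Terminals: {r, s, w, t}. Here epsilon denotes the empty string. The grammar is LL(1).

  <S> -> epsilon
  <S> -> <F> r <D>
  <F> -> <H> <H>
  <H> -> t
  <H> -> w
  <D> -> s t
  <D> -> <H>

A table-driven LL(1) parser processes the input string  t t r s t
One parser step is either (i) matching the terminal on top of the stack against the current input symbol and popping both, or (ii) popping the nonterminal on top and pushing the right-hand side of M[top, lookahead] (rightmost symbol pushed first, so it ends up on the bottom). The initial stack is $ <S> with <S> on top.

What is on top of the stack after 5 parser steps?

     Stack            Input        Action
  1  $ <S>            t t r s t $  expand <S> -> <F> r <D>
  2  $ <D> r <F>      t t r s t $  expand <F> -> <H> <H>
  3  $ <D> r <H> <H>  t t r s t $  expand <H> -> t
  4  $ <D> r <H> t    t t r s t $  match t
  5  $ <D> r <H>      t r s t $    expand <H> -> t
Stack after step 5: $ <D> r t (top = t).

t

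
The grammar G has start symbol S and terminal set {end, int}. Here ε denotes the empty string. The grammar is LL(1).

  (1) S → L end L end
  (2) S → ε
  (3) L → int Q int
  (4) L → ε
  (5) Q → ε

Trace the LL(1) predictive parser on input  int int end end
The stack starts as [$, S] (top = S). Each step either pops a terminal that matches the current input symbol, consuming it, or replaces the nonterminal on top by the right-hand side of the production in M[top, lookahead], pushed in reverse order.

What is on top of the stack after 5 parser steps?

end

     Stack                  Input              Action
  1  $ S                    int int end end $  expand S → L end L end
  2  $ end L end L          int int end end $  expand L → int Q int
  3  $ end L end int Q int  int int end end $  match int
  4  $ end L end int Q      int end end $      expand Q → ε
  5  $ end L end int        int end end $      match int
Stack after step 5: $ end L end (top = end).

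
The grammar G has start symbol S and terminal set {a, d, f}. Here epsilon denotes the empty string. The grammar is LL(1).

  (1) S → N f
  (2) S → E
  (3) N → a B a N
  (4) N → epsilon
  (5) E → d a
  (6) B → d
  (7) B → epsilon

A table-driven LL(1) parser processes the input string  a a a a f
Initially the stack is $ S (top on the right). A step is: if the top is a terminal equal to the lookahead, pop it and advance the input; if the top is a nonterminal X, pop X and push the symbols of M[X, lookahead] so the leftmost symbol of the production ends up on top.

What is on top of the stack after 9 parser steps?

     Stack        Input        Action
  1  $ S          a a a a f $  expand S → N f
  2  $ f N        a a a a f $  expand N → a B a N
  3  $ f N a B a  a a a a f $  match a
  4  $ f N a B    a a a f $    expand B → epsilon
  5  $ f N a      a a a f $    match a
  6  $ f N        a a f $      expand N → a B a N
  7  $ f N a B a  a a f $      match a
  8  $ f N a B    a f $        expand B → epsilon
  9  $ f N a      a f $        match a
Stack after step 9: $ f N (top = N).

N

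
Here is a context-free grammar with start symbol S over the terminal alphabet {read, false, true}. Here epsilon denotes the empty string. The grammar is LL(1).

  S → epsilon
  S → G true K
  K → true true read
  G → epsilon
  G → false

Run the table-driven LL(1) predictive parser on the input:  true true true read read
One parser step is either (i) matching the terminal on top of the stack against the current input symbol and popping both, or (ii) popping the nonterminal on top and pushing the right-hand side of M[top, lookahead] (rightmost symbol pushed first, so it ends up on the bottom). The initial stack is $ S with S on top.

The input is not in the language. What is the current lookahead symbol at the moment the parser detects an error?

read

step 1: stack=$ S  input=true true true read read $  — expand S → G true K
step 2: stack=$ K true G  input=true true true read read $  — expand G → epsilon
step 3: stack=$ K true  input=true true true read read $  — match true
step 4: stack=$ K  input=true true read read $  — expand K → true true read
step 5: stack=$ read true true  input=true true read read $  — match true
step 6: stack=$ read true  input=true read read $  — match true
step 7: stack=$ read  input=read read $  — match read
step 8: stack=$  input=read $  — error: stack empty but input remains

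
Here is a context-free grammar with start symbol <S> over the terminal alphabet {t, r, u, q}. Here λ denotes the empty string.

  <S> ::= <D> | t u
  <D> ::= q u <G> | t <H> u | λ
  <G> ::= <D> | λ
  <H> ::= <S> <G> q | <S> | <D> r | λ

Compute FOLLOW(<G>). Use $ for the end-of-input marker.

{$, q, r, t, u}

FIRST(<D>) = {λ, q, t}
FIRST(<S>) = {λ, q, t}  (via <D>)
FIRST(<G>) = {λ, q, t}  (via <D>)
FIRST(<H>) = {λ, q, r, t}  (via <S> <G> q, <S>, <D> r)
FOLLOW(<S>) includes $ since <S> is the start symbol.
FOLLOW(<H>): in <D>::=t <H> u, <H> is followed by u with FIRST {u}. Thus FOLLOW(<H>) = {u}.
FOLLOW(<S>): in <H>::=<S> <G> q, <S> is followed by <G> q with FIRST {q, t}; in <H>::=<S>, the suffix after <S> is empty, so FOLLOW(<S>) ⊇ FOLLOW(<H>) = {u}. Thus FOLLOW(<S>) = {$, q, t, u}.
FOLLOW(<D>): in <S>::=<D>, the suffix after <D> is empty, so FOLLOW(<D>) ⊇ FOLLOW(<S>) = {$, q, t, u}; in <G>::=<D>, the suffix after <D> is empty, so FOLLOW(<D>) ⊇ FOLLOW(<G>) = {$, q, r, t, u}; in <H>::=<D> r, <D> is followed by r with FIRST {r}. Thus FOLLOW(<D>) = {$, q, r, t, u}.
FOLLOW(<G>): in <D>::=q u <G>, the suffix after <G> is empty, so FOLLOW(<G>) ⊇ FOLLOW(<D>) = {$, q, r, t, u}; in <H>::=<S> <G> q, <G> is followed by q with FIRST {q}. Thus FOLLOW(<G>) = {$, q, r, t, u}.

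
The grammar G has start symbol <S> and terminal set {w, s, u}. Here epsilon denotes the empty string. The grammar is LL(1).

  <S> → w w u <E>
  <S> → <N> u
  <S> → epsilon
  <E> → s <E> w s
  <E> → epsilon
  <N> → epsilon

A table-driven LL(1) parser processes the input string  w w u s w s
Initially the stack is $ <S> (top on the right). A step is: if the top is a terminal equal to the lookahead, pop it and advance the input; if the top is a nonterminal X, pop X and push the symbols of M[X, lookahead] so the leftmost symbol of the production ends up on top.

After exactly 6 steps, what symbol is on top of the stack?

     Stack        Input          Action
  1  $ <S>        w w u s w s $  expand <S> → w w u <E>
  2  $ <E> u w w  w w u s w s $  match w
  3  $ <E> u w    w u s w s $    match w
  4  $ <E> u      u s w s $      match u
  5  $ <E>        s w s $        expand <E> → s <E> w s
  6  $ s w <E> s  s w s $        match s
Stack after step 6: $ s w <E> (top = <E>).

<E>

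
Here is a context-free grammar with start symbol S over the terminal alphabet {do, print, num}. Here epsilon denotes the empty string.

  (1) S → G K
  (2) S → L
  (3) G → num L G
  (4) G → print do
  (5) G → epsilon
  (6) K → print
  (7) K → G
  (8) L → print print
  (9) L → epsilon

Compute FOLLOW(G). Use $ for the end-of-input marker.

{$, num, print}

FIRST(G) = {epsilon, num, print}
FIRST(L) = {epsilon, print}
FIRST(K) = {epsilon, num, print}  (via G)
FIRST(S) = {epsilon, num, print}  (via G K, L)
FOLLOW(S) includes $ since S is the start symbol.
FOLLOW(S): S appears on no right-hand side. Thus FOLLOW(S) = {$}.
FOLLOW(K): in S→G K, the suffix after K is empty, so FOLLOW(K) ⊇ FOLLOW(S) = {$}. Thus FOLLOW(K) = {$}.
FOLLOW(G): in S→G K, G is followed by K with FIRST {epsilon, num, print}; in S→G K, the suffix after G is nullable, so FOLLOW(G) ⊇ FOLLOW(S) = {$}; in G→num L G, the suffix after G is empty (adds nothing new); in K→G, the suffix after G is empty, so FOLLOW(G) ⊇ FOLLOW(K) = {$}. Thus FOLLOW(G) = {$, num, print}.
FOLLOW(L): in S→L, the suffix after L is empty, so FOLLOW(L) ⊇ FOLLOW(S) = {$}; in G→num L G, L is followed by G with FIRST {epsilon, num, print}; in G→num L G, the suffix after L is nullable, so FOLLOW(L) ⊇ FOLLOW(G) = {$, num, print}. Thus FOLLOW(L) = {$, num, print}.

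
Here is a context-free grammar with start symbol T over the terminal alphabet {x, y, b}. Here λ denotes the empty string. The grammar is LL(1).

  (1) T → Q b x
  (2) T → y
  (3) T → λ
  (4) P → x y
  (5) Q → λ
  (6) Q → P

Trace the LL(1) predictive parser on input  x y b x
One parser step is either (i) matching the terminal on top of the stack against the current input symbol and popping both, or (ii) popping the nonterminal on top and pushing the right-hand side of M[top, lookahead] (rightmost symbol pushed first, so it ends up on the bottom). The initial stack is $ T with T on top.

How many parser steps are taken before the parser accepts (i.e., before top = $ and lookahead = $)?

     Stack      Input      Action
  1  $ T        x y b x $  expand T → Q b x
  2  $ x b Q    x y b x $  expand Q → P
  3  $ x b P    x y b x $  expand P → x y
  4  $ x b y x  x y b x $  match x
  5  $ x b y    y b x $    match y
  6  $ x b      b x $      match b
  7  $ x        x $        match x
Accept reached after 7 steps.

7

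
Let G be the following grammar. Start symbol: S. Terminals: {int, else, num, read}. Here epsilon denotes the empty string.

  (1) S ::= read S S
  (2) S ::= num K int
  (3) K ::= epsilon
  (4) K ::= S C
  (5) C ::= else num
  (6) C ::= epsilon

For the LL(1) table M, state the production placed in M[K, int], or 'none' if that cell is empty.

FIRST(S) = {num, read}
FIRST(C) = {epsilon, else}
FIRST(K) = {epsilon, num, read}  (via S C)
FOLLOW(S) includes $ since S is the start symbol.
FOLLOW(K): in S::=num K int, K is followed by int with FIRST {int}. Thus FOLLOW(K) = {int}.
For K ::= epsilon: FIRST(epsilon) = {epsilon}, so it goes in M[K, t] for t ∈ {}; since epsilon ∈ FIRST, also for every t ∈ FOLLOW(K) = {int}.
For K ::= S C: FIRST(S C) = {num, read}, so it goes in M[K, t] for t ∈ {num, read}.

K ::= epsilon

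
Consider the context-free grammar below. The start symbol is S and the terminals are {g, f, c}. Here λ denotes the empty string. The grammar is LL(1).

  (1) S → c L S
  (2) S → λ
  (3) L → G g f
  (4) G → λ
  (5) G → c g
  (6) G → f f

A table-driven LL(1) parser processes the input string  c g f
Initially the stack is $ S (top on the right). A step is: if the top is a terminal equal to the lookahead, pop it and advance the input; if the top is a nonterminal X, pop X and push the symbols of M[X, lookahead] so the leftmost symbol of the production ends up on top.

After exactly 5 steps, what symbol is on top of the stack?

f

     Stack      Input    Action
  1  $ S        c g f $  expand S → c L S
  2  $ S L c    c g f $  match c
  3  $ S L      g f $    expand L → G g f
  4  $ S f g G  g f $    expand G → λ
  5  $ S f g    g f $    match g
Stack after step 5: $ S f (top = f).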